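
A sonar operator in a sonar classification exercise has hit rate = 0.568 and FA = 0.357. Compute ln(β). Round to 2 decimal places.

ln β = 0.05

Φ⁻¹(0.568) = 0.171, Φ⁻¹(0.357) = -0.366
ln β = −½·[z(H)² − z(FA)²] = −0.5 × (0.029 − 0.134) = 0.0525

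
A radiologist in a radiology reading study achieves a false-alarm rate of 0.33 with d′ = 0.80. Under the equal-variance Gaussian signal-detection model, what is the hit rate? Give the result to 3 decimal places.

hit rate = 0.641

z(false-alarm rate) = z(0.33) = -0.4399
z(H) = z(FA) + d' = -0.4399 + 0.80 = 0.3601
hit rate = Φ(0.3601) = 0.6406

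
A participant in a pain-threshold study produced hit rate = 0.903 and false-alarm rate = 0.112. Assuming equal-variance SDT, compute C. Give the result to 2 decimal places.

Φ⁻¹(0.903) = 1.299, Φ⁻¹(0.112) = -1.216
c = −½·[z(H) + z(FA)] = −0.5 × (1.299 + (-1.216)) = -0.0415

C = -0.04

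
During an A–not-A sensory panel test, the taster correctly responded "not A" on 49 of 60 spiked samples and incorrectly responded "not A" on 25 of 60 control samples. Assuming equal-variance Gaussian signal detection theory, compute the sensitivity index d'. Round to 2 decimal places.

d' = 1.11

H = 49/60 = 0.8167
FA = 25/60 = 0.4167
Φ⁻¹(H) = 0.903
Φ⁻¹(FA) = -0.210
d' = z(H) − z(FA) = 0.903 − (-0.210) = 1.113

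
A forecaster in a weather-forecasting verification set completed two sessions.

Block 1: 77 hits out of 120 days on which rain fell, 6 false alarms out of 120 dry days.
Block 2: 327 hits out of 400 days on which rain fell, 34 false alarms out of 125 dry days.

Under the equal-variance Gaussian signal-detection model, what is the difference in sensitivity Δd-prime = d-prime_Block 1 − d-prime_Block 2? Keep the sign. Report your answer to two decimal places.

Δd-prime = 0.50

Block 1: z(0.6417) = 0.363, z(0.0500) = -1.645, d' = 2.008
Block 2: z(0.8175) = 0.906, z(0.2720) = -0.607, d' = 1.513
Δd' = d'_Block 1 − d'_Block 2 = 2.008 − 1.513 = 0.495
Block 1 has the higher sensitivity.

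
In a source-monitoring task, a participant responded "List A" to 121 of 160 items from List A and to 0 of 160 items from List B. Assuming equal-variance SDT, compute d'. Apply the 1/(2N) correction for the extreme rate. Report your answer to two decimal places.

The false-alarm rate is 0/160 = 0, so apply the 1/(2N) correction: FA → 1/(2·160) = 0.00313.
z(H) = z(0.75625) = 0.694
z(FA) = z(0.00313) = -2.734
d' = 0.694 − (-2.734) = 3.428

d' = 3.43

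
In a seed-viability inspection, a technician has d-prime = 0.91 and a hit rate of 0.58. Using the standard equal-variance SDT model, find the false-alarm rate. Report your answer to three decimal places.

false-alarm rate = 0.239

z(hit rate) = z(0.58) = 0.2019
z(FA) = z(H) − d' = 0.2019 − 0.91 = -0.7081
false-alarm rate = Φ(-0.7081) = 0.2394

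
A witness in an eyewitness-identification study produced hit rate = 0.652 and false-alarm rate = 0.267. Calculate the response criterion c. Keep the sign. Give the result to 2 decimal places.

c = 0.12

Φ⁻¹(H) = Φ⁻¹(0.652) = 0.391
Φ⁻¹(FA) = Φ⁻¹(0.267) = -0.622
c = −½·[z(H) + z(FA)] = −0.5 × (0.391 + (-0.622)) = 0.1155
c > 0: the witness has a conservative response bias.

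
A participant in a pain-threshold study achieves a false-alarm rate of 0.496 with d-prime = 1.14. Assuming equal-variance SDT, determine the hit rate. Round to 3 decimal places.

hit rate = 0.871

z(false-alarm rate) = z(0.496) = -0.0100
z(H) = z(FA) + d' = -0.0100 + 1.14 = 1.1300
hit rate = Φ(1.1300) = 0.8708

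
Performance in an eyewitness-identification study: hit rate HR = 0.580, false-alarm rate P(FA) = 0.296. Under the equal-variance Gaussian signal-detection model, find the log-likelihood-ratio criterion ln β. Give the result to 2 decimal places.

Φ⁻¹(0.580) = 0.202, Φ⁻¹(0.296) = -0.536
ln β = −½·[z(H)² − z(FA)²] = −0.5 × (0.041 − 0.287) = 0.123

ln β = 0.12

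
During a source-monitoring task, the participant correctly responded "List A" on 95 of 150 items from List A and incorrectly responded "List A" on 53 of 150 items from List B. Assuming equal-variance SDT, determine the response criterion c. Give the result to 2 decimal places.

H = 95/150 = 0.6333
FA = 53/150 = 0.3533
z(0.6333) = 0.3406, z(0.3533) = -0.3764
c = −½·[z(H) + z(FA)] = −0.5 × (0.3406 + (-0.3764)) = 0.0179
c > 0: the participant has a conservative response bias.

c = 0.02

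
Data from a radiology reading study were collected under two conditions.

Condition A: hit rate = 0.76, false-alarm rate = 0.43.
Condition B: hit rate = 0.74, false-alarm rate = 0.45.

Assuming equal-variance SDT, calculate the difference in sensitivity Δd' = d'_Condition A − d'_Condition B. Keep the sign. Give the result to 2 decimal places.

Condition A: z(0.76) = 0.706, z(0.43) = -0.176, d' = 0.882
Condition B: z(0.74) = 0.643, z(0.45) = -0.126, d' = 0.769
Δd' = d'_Condition A − d'_Condition B = 0.882 − 0.769 = 0.113
Condition A has the higher sensitivity.

Δd' = 0.11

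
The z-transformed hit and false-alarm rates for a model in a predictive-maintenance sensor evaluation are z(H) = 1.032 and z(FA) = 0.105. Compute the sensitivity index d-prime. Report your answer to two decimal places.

d-prime = 0.93

d' = z(H) − z(FA) = 1.032 − 0.105 = 0.927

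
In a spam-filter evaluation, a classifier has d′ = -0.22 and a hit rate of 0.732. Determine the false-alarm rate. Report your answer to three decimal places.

z(hit rate) = z(0.732) = 0.6189
z(FA) = z(H) − d' = 0.6189 − (-0.22) = 0.8389
false-alarm rate = Φ(0.8389) = 0.7992

false-alarm rate = 0.799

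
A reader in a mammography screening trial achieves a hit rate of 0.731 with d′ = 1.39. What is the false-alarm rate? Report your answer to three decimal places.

false-alarm rate = 0.219

z(hit rate) = z(0.731) = 0.6158
z(FA) = z(H) − d' = 0.6158 − 1.39 = -0.7742
false-alarm rate = Φ(-0.7742) = 0.2194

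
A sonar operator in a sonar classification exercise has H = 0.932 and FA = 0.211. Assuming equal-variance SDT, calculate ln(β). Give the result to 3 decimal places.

z(H) = 1.4909
z(FA) = -0.8030
ln β = −½·[z(H)² − z(FA)²] = −0.5 × (2.2228 − 0.6448) = -0.7890

ln β = -0.789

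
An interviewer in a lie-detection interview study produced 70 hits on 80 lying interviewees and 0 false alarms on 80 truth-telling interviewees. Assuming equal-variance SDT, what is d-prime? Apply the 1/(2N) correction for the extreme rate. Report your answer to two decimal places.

d-prime = 3.65

The false-alarm rate is 0/80 = 0, so apply the 1/(2N) correction: FA → 1/(2·80) = 0.00625.
z(H) = z(0.87500) = 1.150
z(FA) = z(0.00625) = -2.498
d' = 1.150 − (-2.498) = 3.648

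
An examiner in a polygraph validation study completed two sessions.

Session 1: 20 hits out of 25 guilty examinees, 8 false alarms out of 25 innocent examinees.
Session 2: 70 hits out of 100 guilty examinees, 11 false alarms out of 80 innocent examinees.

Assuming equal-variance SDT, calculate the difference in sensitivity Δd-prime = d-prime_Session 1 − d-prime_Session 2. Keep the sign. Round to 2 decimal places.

Session 1: z(0.8000) = 0.842, z(0.3200) = -0.468, d' = 1.310
Session 2: z(0.7000) = 0.524, z(0.1375) = -1.092, d' = 1.616
Δd' = d'_Session 1 − d'_Session 2 = 1.310 − 1.616 = -0.306
Session 2 has the higher sensitivity.

Δd-prime = -0.31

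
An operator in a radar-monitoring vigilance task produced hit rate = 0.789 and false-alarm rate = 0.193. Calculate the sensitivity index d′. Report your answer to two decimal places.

d′ = 1.67

z(H) = z(0.789) = 0.8030
z(FA) = z(0.193) = -0.8669
d' = z(H) − z(FA) = 0.8030 − (-0.8669) = 1.6699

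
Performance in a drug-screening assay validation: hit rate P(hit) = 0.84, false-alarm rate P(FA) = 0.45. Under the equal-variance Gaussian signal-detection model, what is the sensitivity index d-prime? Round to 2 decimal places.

z(H) = 0.9945
z(FA) = -0.1257
d' = z(H) − z(FA) = 0.9945 − (-0.1257) = 1.1202

d-prime = 1.12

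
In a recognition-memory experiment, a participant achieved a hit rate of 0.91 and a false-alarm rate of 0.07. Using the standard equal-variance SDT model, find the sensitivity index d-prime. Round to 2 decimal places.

Φ⁻¹(0.91) = 1.3408, Φ⁻¹(0.07) = -1.4758
d' = z(H) − z(FA) = 1.3408 − (-1.4758) = 2.8166

d-prime = 2.82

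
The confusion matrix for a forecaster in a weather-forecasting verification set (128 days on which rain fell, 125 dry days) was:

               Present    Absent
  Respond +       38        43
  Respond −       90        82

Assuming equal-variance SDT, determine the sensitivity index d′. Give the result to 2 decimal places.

H = 38/128 = 0.2969
FA = 43/125 = 0.3440
z(H) = z(0.2969) = -0.533
z(FA) = z(0.3440) = -0.402
d' = z(H) − z(FA) = -0.533 − (-0.402) = -0.131

d′ = -0.13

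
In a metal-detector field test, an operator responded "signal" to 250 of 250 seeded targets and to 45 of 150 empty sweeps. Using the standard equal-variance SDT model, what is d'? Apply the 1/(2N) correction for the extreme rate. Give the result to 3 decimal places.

The hit rate is 250/250 = 1, so apply the 1/(2N) correction: H → 1 − 1/(2·250) = 0.99800.
z(H) = z(0.99800) = 2.8782
z(FA) = z(0.30000) = -0.5244
d' = 2.8782 − (-0.5244) = 3.4026

d' = 3.403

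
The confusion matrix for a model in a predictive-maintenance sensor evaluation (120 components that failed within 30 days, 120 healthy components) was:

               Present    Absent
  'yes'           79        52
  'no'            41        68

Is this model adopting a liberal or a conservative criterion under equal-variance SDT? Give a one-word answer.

z(H) = 0.408, z(FA) = -0.168
c = −½·(z(H) + z(FA)) = -0.120
c < 0 → liberal criterion (biased toward responding “yes”).

liberal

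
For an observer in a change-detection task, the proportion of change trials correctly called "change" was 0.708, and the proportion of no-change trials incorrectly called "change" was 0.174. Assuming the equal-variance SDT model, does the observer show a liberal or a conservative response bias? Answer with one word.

conservative

z(H) = 0.548, z(FA) = -0.938
c = −½·(z(H) + z(FA)) = 0.195
c > 0 → conservative criterion (biased toward responding “no”).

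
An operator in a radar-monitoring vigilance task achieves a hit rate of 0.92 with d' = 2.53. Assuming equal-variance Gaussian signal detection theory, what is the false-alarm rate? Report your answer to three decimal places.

false-alarm rate = 0.130

z(hit rate) = z(0.92) = 1.4051
z(FA) = z(H) − d' = 1.4051 − 2.53 = -1.1249
false-alarm rate = Φ(-1.1249) = 0.1303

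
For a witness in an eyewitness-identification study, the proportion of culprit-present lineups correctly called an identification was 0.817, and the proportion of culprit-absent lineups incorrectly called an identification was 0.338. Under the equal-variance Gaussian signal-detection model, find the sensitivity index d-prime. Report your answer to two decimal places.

d-prime = 1.32

Φ⁻¹(H) = Φ⁻¹(0.817) = 0.9040
Φ⁻¹(FA) = Φ⁻¹(0.338) = -0.4179
d' = z(H) − z(FA) = 0.9040 − (-0.4179) = 1.3219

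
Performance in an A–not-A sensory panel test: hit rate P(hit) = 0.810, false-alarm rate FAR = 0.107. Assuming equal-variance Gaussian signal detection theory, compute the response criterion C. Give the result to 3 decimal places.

C = 0.182

z(0.810) = 0.8779, z(0.107) = -1.2426
c = −½·[z(H) + z(FA)] = −0.5 × (0.8779 + (-1.2426)) = 0.18235
c > 0: the taster has a conservative response bias.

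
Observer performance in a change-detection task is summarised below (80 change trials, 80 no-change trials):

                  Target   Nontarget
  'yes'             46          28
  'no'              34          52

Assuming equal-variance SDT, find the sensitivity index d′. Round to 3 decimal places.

d′ = 0.574

H = 46/80 = 0.5750
FA = 28/80 = 0.3500
z(H) = 0.1891
z(FA) = -0.3853
d' = z(H) − z(FA) = 0.1891 − (-0.3853) = 0.5744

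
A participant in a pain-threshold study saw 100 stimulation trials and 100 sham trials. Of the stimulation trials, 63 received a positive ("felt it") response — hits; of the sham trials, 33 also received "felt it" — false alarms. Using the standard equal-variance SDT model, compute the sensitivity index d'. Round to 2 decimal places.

d' = 0.77

H = 63/100 = 0.6300
FA = 33/100 = 0.3300
Φ⁻¹(H) = 0.332
Φ⁻¹(FA) = -0.440
d' = z(H) − z(FA) = 0.332 − (-0.440) = 0.772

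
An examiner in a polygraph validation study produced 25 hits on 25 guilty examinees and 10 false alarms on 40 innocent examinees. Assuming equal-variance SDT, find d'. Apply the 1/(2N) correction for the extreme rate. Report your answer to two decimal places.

d' = 2.73

The hit rate is 25/25 = 1, so apply the 1/(2N) correction: H → 1 − 1/(2·25) = 0.98000.
z(H) = z(0.98000) = 2.054
z(FA) = z(0.25000) = -0.674
d' = 2.054 − (-0.674) = 2.728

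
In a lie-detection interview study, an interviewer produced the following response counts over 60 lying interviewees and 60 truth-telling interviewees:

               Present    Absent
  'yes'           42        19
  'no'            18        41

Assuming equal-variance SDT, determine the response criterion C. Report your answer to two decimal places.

C = -0.02

H = 42/60 = 0.7000
FA = 19/60 = 0.3167
z(H) = z(0.7000) = 0.5244
z(FA) = z(0.3167) = -0.4769
c = −½·[z(H) + z(FA)] = −0.5 × (0.5244 + (-0.4769)) = -0.02375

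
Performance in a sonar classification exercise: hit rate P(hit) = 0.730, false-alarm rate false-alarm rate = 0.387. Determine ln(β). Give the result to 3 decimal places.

z(0.730) = 0.6128, z(0.387) = -0.2871
ln β = −½·[z(H)² − z(FA)²] = −0.5 × (0.3755 − 0.0824) = -0.14655

ln β = -0.147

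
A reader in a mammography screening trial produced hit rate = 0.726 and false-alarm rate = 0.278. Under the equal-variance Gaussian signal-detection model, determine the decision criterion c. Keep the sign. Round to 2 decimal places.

c = -0.01

z(H) = 0.601
z(FA) = -0.589
c = −½·[z(H) + z(FA)] = −0.5 × (0.601 + (-0.589)) = -0.006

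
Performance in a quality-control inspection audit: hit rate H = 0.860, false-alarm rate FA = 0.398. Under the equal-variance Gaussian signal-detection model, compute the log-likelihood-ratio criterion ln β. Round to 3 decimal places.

ln β = -0.550

Φ⁻¹(H) = Φ⁻¹(0.860) = 1.0803
Φ⁻¹(FA) = Φ⁻¹(0.398) = -0.2585
ln β = −½·[z(H)² − z(FA)²] = −0.5 × (1.1670 − 0.0668) = -0.5501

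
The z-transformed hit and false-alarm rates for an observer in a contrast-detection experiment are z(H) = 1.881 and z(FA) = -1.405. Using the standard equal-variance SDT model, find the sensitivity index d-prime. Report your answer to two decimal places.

d' = z(H) − z(FA) = 1.881 − (-1.405) = 3.286

d-prime = 3.29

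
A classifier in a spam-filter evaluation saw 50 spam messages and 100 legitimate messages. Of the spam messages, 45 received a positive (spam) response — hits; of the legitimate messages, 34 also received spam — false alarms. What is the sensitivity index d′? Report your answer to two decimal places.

d′ = 1.69

H = 45/50 = 0.9000
FA = 34/100 = 0.3400
z(H) = 1.2816
z(FA) = -0.4125
d' = z(H) − z(FA) = 1.2816 − (-0.4125) = 1.6941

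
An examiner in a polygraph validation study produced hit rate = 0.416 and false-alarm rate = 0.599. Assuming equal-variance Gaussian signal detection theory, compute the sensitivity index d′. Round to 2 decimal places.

Φ⁻¹(H) = Φ⁻¹(0.416) = -0.2121
Φ⁻¹(FA) = Φ⁻¹(0.599) = 0.2508
d' = z(H) − z(FA) = -0.2121 − 0.2508 = -0.4629

d′ = -0.46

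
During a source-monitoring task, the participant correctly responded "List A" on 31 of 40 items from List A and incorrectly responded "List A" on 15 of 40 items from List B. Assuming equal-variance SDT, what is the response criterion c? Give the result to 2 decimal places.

H = 31/40 = 0.7750
FA = 15/40 = 0.3750
z(H) = 0.755
z(FA) = -0.319
c = −½·[z(H) + z(FA)] = −0.5 × (0.755 + (-0.319)) = -0.218
c < 0: the participant has a liberal response bias.

c = -0.22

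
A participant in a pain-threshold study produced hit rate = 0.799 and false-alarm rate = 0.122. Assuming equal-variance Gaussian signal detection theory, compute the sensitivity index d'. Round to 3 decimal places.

z(H) = 0.8381
z(FA) = -1.1650
d' = z(H) − z(FA) = 0.8381 − (-1.1650) = 2.0031

d' = 2.003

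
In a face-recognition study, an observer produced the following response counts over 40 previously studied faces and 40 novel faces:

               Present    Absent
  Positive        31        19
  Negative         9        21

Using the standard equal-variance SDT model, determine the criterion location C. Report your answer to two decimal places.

H = 31/40 = 0.7750
FA = 19/40 = 0.4750
Φ⁻¹(0.7750) = 0.755, Φ⁻¹(0.4750) = -0.063
c = −½·[z(H) + z(FA)] = −0.5 × (0.755 + (-0.063)) = -0.346

C = -0.35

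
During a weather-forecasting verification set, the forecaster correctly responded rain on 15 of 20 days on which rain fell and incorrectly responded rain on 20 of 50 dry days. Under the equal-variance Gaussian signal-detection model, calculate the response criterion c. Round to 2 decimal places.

c = -0.21

H = 15/20 = 0.7500
FA = 20/50 = 0.4000
Φ⁻¹(0.7500) = 0.674, Φ⁻¹(0.4000) = -0.253
c = −½·[z(H) + z(FA)] = −0.5 × (0.674 + (-0.253)) = -0.2105
c < 0: the forecaster has a liberal response bias.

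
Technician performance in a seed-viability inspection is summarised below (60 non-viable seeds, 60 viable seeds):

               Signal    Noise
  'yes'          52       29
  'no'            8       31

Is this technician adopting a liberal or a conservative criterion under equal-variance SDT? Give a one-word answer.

z(H) = 1.111, z(FA) = -0.042
c = −½·(z(H) + z(FA)) = -0.5345
c < 0 → liberal criterion (biased toward responding “yes”).

liberal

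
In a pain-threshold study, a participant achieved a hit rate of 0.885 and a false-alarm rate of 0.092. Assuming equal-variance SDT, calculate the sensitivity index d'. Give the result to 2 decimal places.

Φ⁻¹(H) = Φ⁻¹(0.885) = 1.2004
Φ⁻¹(FA) = Φ⁻¹(0.092) = -1.3285
d' = z(H) − z(FA) = 1.2004 − (-1.3285) = 2.5289

d' = 2.53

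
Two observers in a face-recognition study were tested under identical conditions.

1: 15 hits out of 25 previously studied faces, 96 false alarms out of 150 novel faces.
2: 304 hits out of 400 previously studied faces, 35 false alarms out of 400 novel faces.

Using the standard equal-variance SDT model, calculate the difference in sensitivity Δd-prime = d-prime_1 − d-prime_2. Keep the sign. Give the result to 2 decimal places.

Δd-prime = -2.17

1: z(0.6000) = 0.253, z(0.6400) = 0.358, d' = -0.105
2: z(0.7600) = 0.706, z(0.0875) = -1.356, d' = 2.062
Δd' = d'_1 − d'_2 = -0.105 − 2.062 = -2.167
2 has the higher sensitivity.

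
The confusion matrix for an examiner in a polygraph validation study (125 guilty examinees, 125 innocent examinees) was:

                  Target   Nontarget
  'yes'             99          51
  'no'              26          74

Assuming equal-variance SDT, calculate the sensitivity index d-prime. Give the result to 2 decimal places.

d-prime = 1.05

H = 99/125 = 0.7920
FA = 51/125 = 0.4080
Φ⁻¹(H) = Φ⁻¹(0.7920) = 0.813
Φ⁻¹(FA) = Φ⁻¹(0.4080) = -0.233
d' = z(H) − z(FA) = 0.813 − (-0.233) = 1.046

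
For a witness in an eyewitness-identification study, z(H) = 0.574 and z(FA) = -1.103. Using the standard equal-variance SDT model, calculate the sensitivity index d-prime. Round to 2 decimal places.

d-prime = 1.68

d' = z(H) − z(FA) = 0.574 − (-1.103) = 1.677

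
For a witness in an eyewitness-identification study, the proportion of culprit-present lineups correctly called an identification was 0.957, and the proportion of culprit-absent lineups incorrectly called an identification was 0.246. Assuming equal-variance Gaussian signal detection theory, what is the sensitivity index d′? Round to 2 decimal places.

d′ = 2.40

z(H) = 1.717
z(FA) = -0.687
d' = z(H) − z(FA) = 1.717 − (-0.687) = 2.404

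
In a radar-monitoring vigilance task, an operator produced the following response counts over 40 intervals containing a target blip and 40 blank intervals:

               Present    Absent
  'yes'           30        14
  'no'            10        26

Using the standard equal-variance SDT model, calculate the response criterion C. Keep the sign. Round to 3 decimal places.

H = 30/40 = 0.7500
FA = 14/40 = 0.3500
Φ⁻¹(H) = Φ⁻¹(0.7500) = 0.6745
Φ⁻¹(FA) = Φ⁻¹(0.3500) = -0.3853
c = −½·[z(H) + z(FA)] = −0.5 × (0.6745 + (-0.3853)) = -0.1446
c < 0: the operator has a liberal response bias.

C = -0.145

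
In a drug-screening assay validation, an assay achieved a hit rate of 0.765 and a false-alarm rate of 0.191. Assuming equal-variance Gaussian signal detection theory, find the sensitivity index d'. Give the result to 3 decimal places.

Φ⁻¹(H) = 0.7225
Φ⁻¹(FA) = -0.8742
d' = z(H) − z(FA) = 0.7225 − (-0.8742) = 1.5967

d' = 1.597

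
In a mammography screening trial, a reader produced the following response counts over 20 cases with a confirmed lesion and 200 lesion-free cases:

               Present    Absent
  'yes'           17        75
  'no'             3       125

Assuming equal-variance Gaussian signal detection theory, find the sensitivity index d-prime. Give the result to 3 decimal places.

H = 17/20 = 0.8500
FA = 75/200 = 0.3750
z(0.8500) = 1.0364, z(0.3750) = -0.3186
d' = z(H) − z(FA) = 1.0364 − (-0.3186) = 1.3550

d-prime = 1.355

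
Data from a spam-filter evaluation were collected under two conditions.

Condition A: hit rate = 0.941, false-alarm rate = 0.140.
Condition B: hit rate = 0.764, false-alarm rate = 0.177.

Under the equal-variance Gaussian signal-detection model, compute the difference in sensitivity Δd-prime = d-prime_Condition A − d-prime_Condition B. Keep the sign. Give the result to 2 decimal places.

Δd-prime = 1.00

Condition A: z(0.941) = 1.563, z(0.140) = -1.080, d' = 2.643
Condition B: z(0.764) = 0.719, z(0.177) = -0.927, d' = 1.646
Δd' = d'_Condition A − d'_Condition B = 2.643 − 1.646 = 0.997
Condition A has the higher sensitivity.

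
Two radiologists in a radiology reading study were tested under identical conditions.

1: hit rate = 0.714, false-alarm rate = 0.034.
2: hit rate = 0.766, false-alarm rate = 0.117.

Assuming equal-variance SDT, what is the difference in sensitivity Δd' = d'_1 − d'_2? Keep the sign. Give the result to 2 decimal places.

1: z(0.714) = 0.565, z(0.034) = -1.825, d' = 2.390
2: z(0.766) = 0.726, z(0.117) = -1.190, d' = 1.916
Δd' = d'_1 − d'_2 = 2.390 − 1.916 = 0.474
1 has the higher sensitivity.

Δd' = 0.47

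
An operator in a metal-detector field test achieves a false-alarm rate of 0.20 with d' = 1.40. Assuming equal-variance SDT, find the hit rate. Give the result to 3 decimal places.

z(false-alarm rate) = z(0.20) = -0.8416
z(H) = z(FA) + d' = -0.8416 + 1.40 = 0.5584
hit rate = Φ(0.5584) = 0.7117

hit rate = 0.712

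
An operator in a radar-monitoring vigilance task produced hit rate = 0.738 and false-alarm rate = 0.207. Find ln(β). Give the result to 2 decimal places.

ln β = 0.13

z(H) = 0.637
z(FA) = -0.817
ln β = −½·[z(H)² − z(FA)²] = −0.5 × (0.406 − 0.667) = 0.1305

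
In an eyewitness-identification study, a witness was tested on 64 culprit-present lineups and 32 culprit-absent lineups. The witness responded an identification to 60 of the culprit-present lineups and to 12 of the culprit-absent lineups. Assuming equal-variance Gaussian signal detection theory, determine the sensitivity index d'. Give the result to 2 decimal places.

H = 60/64 = 0.9375
FA = 12/32 = 0.3750
Φ⁻¹(H) = Φ⁻¹(0.9375) = 1.534
Φ⁻¹(FA) = Φ⁻¹(0.3750) = -0.319
d' = z(H) − z(FA) = 1.534 − (-0.319) = 1.853

d' = 1.85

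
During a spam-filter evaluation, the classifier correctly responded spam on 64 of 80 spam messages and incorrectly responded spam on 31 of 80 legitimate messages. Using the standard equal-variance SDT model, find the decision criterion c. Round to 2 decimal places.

H = 64/80 = 0.8000
FA = 31/80 = 0.3875
z(H) = z(0.8000) = 0.842
z(FA) = z(0.3875) = -0.286
c = −½·[z(H) + z(FA)] = −0.5 × (0.842 + (-0.286)) = -0.278
c < 0: the classifier has a liberal response bias.

c = -0.28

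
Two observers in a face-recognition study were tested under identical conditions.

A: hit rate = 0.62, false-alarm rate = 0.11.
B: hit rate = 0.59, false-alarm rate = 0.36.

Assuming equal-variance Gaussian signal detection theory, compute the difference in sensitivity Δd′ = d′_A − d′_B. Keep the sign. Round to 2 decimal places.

A: z(0.62) = 0.305, z(0.11) = -1.227, d' = 1.532
B: z(0.59) = 0.228, z(0.36) = -0.358, d' = 0.586
Δd' = d'_A − d'_B = 1.532 − 0.586 = 0.946
A has the higher sensitivity.

Δd′ = 0.95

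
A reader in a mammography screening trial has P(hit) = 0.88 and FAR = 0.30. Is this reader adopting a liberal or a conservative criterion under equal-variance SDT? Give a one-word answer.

z(H) = 1.175, z(FA) = -0.524
c = −½·(z(H) + z(FA)) = -0.3255
c < 0 → liberal criterion (biased toward responding “yes”).

liberal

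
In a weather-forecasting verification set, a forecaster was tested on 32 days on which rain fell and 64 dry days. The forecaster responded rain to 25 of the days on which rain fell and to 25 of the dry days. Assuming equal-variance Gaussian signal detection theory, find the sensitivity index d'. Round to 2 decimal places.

H = 25/32 = 0.7812
FA = 25/64 = 0.3906
z(0.7812) = 0.776, z(0.3906) = -0.278
d' = z(H) − z(FA) = 0.776 − (-0.278) = 1.054

d' = 1.05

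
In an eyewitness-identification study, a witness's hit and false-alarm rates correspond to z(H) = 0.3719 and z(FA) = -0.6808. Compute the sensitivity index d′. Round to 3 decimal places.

d' = z(H) − z(FA) = 0.3719 − (-0.6808) = 1.0527

d′ = 1.053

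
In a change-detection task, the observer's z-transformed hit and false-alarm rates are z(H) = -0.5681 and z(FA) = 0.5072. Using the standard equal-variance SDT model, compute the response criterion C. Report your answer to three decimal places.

c = −½·[z(H) + z(FA)] = −½·(-0.5681 + 0.5072) = 0.03045
c > 0: the observer has a conservative response bias.

C = 0.030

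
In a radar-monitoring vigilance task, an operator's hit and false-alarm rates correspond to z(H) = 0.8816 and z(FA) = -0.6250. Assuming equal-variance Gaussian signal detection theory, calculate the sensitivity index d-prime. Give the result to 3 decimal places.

d' = z(H) − z(FA) = 0.8816 − (-0.6250) = 1.5066

d-prime = 1.507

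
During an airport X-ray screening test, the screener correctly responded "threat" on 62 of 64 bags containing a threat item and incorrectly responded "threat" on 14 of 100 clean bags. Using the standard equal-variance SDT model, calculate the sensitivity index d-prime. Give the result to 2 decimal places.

d-prime = 2.94

H = 62/64 = 0.9688
FA = 14/100 = 0.1400
Φ⁻¹(H) = Φ⁻¹(0.9688) = 1.8634
Φ⁻¹(FA) = Φ⁻¹(0.1400) = -1.0803
d' = z(H) − z(FA) = 1.8634 − (-1.0803) = 2.9437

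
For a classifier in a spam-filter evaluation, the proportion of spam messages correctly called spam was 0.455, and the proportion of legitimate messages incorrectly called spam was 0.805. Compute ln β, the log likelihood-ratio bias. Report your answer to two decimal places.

z(H) = z(0.455) = -0.113
z(FA) = z(0.805) = 0.860
ln β = −½·[z(H)² − z(FA)²] = −0.5 × (0.013 − 0.740) = 0.3635

ln β = 0.36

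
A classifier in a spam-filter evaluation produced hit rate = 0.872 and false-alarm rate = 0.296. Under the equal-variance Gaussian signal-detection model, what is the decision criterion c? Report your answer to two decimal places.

z(H) = z(0.872) = 1.136
z(FA) = z(0.296) = -0.536
c = −½·[z(H) + z(FA)] = −0.5 × (1.136 + (-0.536)) = -0.300
c < 0: the classifier has a liberal response bias.

c = -0.30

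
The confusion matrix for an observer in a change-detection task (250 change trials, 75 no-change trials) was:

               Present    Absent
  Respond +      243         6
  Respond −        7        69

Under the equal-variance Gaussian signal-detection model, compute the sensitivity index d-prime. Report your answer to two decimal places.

H = 243/250 = 0.9720
FA = 6/75 = 0.0800
Φ⁻¹(H) = Φ⁻¹(0.9720) = 1.9110
Φ⁻¹(FA) = Φ⁻¹(0.0800) = -1.4051
d' = z(H) − z(FA) = 1.9110 − (-1.4051) = 3.3161

d-prime = 3.32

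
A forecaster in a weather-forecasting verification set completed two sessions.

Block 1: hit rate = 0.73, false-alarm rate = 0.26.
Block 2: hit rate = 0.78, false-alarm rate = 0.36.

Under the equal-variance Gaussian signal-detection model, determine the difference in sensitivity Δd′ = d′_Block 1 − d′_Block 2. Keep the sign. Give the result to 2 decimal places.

Block 1: z(0.73) = 0.613, z(0.26) = -0.643, d' = 1.256
Block 2: z(0.78) = 0.772, z(0.36) = -0.358, d' = 1.130
Δd' = d'_Block 1 − d'_Block 2 = 1.256 − 1.130 = 0.126
Block 1 has the higher sensitivity.

Δd′ = 0.13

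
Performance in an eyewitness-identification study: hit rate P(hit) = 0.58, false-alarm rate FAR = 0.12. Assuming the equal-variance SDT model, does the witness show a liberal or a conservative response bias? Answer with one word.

conservative

z(H) = 0.202, z(FA) = -1.175
c = −½·(z(H) + z(FA)) = 0.4865
c > 0 → conservative criterion (biased toward responding “no”).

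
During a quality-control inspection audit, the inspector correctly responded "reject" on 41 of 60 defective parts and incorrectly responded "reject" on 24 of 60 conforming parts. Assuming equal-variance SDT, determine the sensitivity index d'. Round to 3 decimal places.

d' = 0.730

H = 41/60 = 0.6833
FA = 24/60 = 0.4000
z(H) = z(0.6833) = 0.4769
z(FA) = z(0.4000) = -0.2533
d' = z(H) − z(FA) = 0.4769 − (-0.2533) = 0.7302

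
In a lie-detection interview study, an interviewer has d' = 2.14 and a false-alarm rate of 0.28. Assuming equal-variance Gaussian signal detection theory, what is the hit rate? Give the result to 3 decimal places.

hit rate = 0.940

z(false-alarm rate) = z(0.28) = -0.5828
z(H) = z(FA) + d' = -0.5828 + 2.14 = 1.5572
hit rate = Φ(1.5572) = 0.9403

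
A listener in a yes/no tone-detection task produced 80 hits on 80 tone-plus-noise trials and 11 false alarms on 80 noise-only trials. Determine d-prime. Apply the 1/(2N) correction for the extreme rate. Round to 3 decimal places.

d-prime = 3.589

The hit rate is 80/80 = 1, so apply the 1/(2N) correction: H → 1 − 1/(2·80) = 0.99375.
z(H) = z(0.99375) = 2.4977
z(FA) = z(0.13750) = -1.0916
d' = 2.4977 − (-1.0916) = 3.5893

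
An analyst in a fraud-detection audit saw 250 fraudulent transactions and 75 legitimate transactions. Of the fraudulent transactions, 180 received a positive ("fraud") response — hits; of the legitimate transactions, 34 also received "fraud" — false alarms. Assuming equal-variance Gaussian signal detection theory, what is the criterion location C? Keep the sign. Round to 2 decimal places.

H = 180/250 = 0.7200
FA = 34/75 = 0.4533
z(H) = z(0.7200) = 0.5828
z(FA) = z(0.4533) = -0.1173
c = −½·[z(H) + z(FA)] = −0.5 × (0.5828 + (-0.1173)) = -0.23275

C = -0.23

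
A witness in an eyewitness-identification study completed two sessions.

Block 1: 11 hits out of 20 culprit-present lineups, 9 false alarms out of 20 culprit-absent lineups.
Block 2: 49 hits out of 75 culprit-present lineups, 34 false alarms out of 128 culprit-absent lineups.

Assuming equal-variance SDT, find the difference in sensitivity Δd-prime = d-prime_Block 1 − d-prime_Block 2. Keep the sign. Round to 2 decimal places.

Block 1: z(0.5500) = 0.126, z(0.4500) = -0.126, d' = 0.252
Block 2: z(0.6533) = 0.394, z(0.2656) = -0.626, d' = 1.020
Δd' = d'_Block 1 − d'_Block 2 = 0.252 − 1.020 = -0.768
Block 2 has the higher sensitivity.

Δd-prime = -0.77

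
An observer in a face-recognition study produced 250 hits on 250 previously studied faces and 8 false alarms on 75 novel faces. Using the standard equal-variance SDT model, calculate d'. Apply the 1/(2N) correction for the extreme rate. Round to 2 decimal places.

d' = 4.12

The hit rate is 250/250 = 1, so apply the 1/(2N) correction: H → 1 − 1/(2·250) = 0.99800.
z(H) = z(0.99800) = 2.878
z(FA) = z(0.10667) = -1.244
d' = 2.878 − (-1.244) = 4.122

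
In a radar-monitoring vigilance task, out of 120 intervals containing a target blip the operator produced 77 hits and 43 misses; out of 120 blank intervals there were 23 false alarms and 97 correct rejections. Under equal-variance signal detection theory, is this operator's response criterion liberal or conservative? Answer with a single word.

z(H) = 0.363, z(FA) = -0.872
c = −½·(z(H) + z(FA)) = 0.2545
c > 0 → conservative criterion (biased toward responding “no”).

conservative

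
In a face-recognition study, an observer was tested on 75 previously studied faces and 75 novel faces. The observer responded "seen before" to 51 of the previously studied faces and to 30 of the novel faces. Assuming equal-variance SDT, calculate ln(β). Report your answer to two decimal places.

H = 51/75 = 0.6800
FA = 30/75 = 0.4000
z(0.6800) = 0.468, z(0.4000) = -0.253
ln β = −½·[z(H)² − z(FA)²] = −0.5 × (0.219 − 0.064) = -0.0775

ln β = -0.08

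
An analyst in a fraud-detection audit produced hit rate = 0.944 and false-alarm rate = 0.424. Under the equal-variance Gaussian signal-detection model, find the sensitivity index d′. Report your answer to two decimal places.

d′ = 1.78

z(H) = z(0.944) = 1.589
z(FA) = z(0.424) = -0.192
d' = z(H) − z(FA) = 1.589 − (-0.192) = 1.781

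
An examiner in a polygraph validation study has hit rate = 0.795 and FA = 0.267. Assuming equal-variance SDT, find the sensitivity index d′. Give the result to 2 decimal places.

d′ = 1.45

z(H) = z(0.795) = 0.824
z(FA) = z(0.267) = -0.622
d' = z(H) − z(FA) = 0.824 − (-0.622) = 1.446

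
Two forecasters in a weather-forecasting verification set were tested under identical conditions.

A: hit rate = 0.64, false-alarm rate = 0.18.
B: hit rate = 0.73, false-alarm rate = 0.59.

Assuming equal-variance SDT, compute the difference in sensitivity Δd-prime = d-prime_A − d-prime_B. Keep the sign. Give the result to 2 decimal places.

Δd-prime = 0.89

A: z(0.64) = 0.358, z(0.18) = -0.915, d' = 1.273
B: z(0.73) = 0.613, z(0.59) = 0.228, d' = 0.385
Δd' = d'_A − d'_B = 1.273 − 0.385 = 0.888
A has the higher sensitivity.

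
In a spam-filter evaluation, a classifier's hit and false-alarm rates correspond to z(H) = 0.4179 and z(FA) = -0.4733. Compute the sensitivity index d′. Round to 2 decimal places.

d′ = 0.89

d' = z(H) − z(FA) = 0.4179 − (-0.4733) = 0.8912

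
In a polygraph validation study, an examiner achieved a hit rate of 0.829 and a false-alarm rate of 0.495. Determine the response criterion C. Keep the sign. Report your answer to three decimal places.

C = -0.469

z(H) = 0.9502
z(FA) = -0.0125
c = −½·[z(H) + z(FA)] = −0.5 × (0.9502 + (-0.0125)) = -0.46885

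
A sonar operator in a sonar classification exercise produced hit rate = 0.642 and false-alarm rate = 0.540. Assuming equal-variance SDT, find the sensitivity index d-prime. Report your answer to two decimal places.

d-prime = 0.26

Φ⁻¹(H) = 0.364
Φ⁻¹(FA) = 0.100
d' = z(H) − z(FA) = 0.364 − 0.100 = 0.264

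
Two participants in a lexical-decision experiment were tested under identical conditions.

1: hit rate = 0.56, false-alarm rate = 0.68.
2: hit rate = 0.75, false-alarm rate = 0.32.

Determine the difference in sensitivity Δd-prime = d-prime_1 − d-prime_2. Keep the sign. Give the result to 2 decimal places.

1: z(0.56) = 0.151, z(0.68) = 0.468, d' = -0.317
2: z(0.75) = 0.674, z(0.32) = -0.468, d' = 1.142
Δd' = d'_1 − d'_2 = -0.317 − 1.142 = -1.459
2 has the higher sensitivity.

Δd-prime = -1.46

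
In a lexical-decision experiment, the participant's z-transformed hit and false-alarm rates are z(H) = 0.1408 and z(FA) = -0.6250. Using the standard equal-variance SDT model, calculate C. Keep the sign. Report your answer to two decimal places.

C = 0.24

c = −½·[z(H) + z(FA)] = −½·(0.1408 + (-0.6250)) = 0.2421
c > 0: the participant has a conservative response bias.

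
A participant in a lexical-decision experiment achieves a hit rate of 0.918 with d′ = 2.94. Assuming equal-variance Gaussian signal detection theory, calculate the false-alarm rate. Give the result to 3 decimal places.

z(hit rate) = z(0.918) = 1.3917
z(FA) = z(H) − d' = 1.3917 − 2.94 = -1.5483
false-alarm rate = Φ(-1.5483) = 0.0608

false-alarm rate = 0.061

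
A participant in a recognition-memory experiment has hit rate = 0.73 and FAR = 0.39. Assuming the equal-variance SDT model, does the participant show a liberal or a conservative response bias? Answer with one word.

liberal

z(H) = 0.613, z(FA) = -0.279
c = −½·(z(H) + z(FA)) = -0.167
c < 0 → liberal criterion (biased toward responding “yes”).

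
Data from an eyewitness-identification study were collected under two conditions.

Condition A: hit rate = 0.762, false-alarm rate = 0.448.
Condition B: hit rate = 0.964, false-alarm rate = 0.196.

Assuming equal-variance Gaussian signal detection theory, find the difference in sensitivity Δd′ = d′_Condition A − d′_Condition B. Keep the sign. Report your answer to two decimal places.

Δd′ = -1.81

Condition A: z(0.762) = 0.713, z(0.448) = -0.131, d' = 0.844
Condition B: z(0.964) = 1.799, z(0.196) = -0.856, d' = 2.655
Δd' = d'_Condition A − d'_Condition B = 0.844 − 2.655 = -1.811
Condition B has the higher sensitivity.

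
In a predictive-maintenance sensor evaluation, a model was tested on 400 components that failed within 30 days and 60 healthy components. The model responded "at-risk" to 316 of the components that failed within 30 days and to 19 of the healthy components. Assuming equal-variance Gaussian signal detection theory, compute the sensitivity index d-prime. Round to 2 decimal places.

d-prime = 1.28

H = 316/400 = 0.7900
FA = 19/60 = 0.3167
z(H) = z(0.7900) = 0.8064
z(FA) = z(0.3167) = -0.4769
d' = z(H) − z(FA) = 0.8064 − (-0.4769) = 1.2833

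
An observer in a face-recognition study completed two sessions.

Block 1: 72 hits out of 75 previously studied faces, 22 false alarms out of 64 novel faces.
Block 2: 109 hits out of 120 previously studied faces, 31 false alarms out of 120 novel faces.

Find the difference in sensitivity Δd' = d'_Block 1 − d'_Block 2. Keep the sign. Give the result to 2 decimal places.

Block 1: z(0.9600) = 1.751, z(0.3438) = -0.402, d' = 2.153
Block 2: z(0.9083) = 1.330, z(0.2583) = -0.649, d' = 1.979
Δd' = d'_Block 1 − d'_Block 2 = 2.153 − 1.979 = 0.174
Block 1 has the higher sensitivity.

Δd' = 0.17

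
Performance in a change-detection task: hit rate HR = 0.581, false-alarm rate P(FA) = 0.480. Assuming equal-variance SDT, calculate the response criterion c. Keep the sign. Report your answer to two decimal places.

c = -0.08

z(0.581) = 0.204, z(0.480) = -0.050
c = −½·[z(H) + z(FA)] = −0.5 × (0.204 + (-0.050)) = -0.077
c < 0: the observer has a liberal response bias.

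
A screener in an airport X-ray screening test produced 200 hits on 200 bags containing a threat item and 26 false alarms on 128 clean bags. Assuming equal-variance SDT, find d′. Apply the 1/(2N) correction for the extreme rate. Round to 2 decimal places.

d′ = 3.64

The hit rate is 200/200 = 1, so apply the 1/(2N) correction: H → 1 − 1/(2·200) = 0.99750.
z(H) = z(0.99750) = 2.807
z(FA) = z(0.20312) = -0.831
d' = 2.807 − (-0.831) = 3.638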